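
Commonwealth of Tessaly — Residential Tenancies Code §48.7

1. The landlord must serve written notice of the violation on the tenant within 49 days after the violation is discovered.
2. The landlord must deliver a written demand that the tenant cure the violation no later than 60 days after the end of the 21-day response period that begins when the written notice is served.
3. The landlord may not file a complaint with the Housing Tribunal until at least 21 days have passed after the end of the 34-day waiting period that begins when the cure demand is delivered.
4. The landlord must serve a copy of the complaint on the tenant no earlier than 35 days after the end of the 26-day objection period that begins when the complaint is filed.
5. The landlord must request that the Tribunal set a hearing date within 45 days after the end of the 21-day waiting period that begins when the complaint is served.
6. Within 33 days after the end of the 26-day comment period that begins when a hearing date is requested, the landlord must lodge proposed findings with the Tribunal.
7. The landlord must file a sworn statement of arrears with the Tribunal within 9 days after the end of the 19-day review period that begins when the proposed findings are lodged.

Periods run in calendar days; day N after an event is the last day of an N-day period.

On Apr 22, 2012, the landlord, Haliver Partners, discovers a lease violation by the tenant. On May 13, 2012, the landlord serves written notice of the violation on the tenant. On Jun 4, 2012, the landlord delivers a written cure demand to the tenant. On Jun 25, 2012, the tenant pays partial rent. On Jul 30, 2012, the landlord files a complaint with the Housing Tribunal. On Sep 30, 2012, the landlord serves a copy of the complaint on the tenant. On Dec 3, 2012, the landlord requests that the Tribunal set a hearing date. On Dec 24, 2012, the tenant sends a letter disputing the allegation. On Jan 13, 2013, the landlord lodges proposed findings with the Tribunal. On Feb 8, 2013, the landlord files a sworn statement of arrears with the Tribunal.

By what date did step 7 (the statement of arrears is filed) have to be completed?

The proposed findings are lodged on Jan 13, 2013; the 19-day review period therefore ends Feb 1, 2013, and step 7 runs from that date. 9 days after Feb 1, 2013 is Feb 10, 2013.

Feb 10, 2013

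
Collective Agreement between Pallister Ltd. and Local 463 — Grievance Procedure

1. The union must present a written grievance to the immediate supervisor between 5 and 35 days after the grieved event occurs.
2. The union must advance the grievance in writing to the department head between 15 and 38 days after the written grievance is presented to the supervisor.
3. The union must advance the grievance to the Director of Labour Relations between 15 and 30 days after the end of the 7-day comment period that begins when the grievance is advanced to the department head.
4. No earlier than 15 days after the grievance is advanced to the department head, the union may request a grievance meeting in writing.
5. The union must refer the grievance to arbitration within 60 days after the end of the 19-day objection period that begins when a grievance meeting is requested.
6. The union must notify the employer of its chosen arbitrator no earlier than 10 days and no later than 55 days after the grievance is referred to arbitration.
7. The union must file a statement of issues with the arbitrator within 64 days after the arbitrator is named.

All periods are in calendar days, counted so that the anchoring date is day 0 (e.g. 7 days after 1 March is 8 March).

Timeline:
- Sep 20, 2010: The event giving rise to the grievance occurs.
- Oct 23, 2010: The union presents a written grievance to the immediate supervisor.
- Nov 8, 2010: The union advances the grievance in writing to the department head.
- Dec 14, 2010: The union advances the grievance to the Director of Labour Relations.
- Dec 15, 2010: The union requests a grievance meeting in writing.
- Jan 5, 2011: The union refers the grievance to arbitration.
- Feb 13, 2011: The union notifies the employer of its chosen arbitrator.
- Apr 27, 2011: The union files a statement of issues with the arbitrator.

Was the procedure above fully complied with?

(1) the permitted window runs from Sep 20, 2010 + 5 = Sep 25, 2010 to Sep 20, 2010 + 35 = Oct 25, 2010; done Oct 23, 2010 — within the window.
(2) the permitted window runs from Oct 23, 2010 + 15 = Nov 7, 2010 to Oct 23, 2010 + 38 = Nov 30, 2010; Nov 8, 2010 falls inside that range.
(3) the permitted window runs from Nov 15, 2010 + 15 = Nov 30, 2010 to Nov 15, 2010 + 30 = Dec 15, 2010; done Dec 14, 2010, which is between those dates.
(4) permitted from Nov 8, 2010 + 15 days = Nov 23, 2010 onward; done Dec 15, 2010 — permitted.
(5) due by Jan 3, 2011 + 60 days = Mar 4, 2011; completed Jan 5, 2011, before the deadline.
(6) the permitted window runs from Jan 5, 2011 + 10 = Jan 15, 2011 to Jan 5, 2011 + 55 = Mar 1, 2011; done Feb 13, 2011, which is between those dates.
(7) due by Feb 13, 2011 + 64 days = Apr 18, 2011; done Apr 27, 2011 — 9 days late.
The analysis stops there.

No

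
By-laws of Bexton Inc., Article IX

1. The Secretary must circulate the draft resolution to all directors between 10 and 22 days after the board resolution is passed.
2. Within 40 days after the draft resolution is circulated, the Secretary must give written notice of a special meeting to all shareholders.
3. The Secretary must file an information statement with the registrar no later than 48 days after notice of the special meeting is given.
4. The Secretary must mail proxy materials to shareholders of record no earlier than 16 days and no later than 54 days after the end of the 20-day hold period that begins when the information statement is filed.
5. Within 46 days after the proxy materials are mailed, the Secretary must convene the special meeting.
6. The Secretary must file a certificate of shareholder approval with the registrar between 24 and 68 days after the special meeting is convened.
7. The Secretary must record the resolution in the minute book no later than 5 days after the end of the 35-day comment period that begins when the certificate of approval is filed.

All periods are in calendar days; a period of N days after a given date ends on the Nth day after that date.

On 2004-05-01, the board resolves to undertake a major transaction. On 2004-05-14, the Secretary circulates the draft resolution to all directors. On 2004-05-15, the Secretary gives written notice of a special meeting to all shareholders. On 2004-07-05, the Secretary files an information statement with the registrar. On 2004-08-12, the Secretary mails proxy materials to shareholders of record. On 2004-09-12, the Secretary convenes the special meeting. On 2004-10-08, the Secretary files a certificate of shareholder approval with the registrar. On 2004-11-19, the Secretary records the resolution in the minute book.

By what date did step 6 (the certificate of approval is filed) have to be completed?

Step 6 runs from 2004-09-12, when the special meeting is convened. The window is 24–68 days after 2004-09-12; it closes on 2004-11-19.

2004-11-19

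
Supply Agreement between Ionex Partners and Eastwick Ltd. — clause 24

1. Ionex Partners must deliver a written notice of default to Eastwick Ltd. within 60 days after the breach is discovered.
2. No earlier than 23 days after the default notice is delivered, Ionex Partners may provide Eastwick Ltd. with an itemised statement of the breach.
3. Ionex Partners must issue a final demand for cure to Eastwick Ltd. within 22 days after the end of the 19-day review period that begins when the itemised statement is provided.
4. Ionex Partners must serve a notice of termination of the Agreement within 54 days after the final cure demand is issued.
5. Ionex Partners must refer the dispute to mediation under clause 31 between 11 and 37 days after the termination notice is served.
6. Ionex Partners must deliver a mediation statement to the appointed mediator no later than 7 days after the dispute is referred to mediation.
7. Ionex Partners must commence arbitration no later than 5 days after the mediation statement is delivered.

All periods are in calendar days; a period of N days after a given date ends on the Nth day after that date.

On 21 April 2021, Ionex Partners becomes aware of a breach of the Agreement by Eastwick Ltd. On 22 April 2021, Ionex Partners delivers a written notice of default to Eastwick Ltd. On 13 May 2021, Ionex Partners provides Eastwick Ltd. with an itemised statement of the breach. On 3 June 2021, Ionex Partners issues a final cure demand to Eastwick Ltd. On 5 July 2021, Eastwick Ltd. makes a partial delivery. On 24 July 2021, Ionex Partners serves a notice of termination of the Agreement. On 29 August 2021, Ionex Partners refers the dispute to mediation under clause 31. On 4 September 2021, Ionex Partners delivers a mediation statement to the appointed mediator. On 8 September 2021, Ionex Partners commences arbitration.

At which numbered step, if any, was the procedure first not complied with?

(1) due by 21 April 2021 + 60 days = 20 June 2021; done 22 April 2021 — timely.
(2) permitted from 22 April 2021 + 23 days = 15 May 2021 onward; acted on 13 May 2021, 2 days prematurely.
That is the first point of non-compliance.

Step 2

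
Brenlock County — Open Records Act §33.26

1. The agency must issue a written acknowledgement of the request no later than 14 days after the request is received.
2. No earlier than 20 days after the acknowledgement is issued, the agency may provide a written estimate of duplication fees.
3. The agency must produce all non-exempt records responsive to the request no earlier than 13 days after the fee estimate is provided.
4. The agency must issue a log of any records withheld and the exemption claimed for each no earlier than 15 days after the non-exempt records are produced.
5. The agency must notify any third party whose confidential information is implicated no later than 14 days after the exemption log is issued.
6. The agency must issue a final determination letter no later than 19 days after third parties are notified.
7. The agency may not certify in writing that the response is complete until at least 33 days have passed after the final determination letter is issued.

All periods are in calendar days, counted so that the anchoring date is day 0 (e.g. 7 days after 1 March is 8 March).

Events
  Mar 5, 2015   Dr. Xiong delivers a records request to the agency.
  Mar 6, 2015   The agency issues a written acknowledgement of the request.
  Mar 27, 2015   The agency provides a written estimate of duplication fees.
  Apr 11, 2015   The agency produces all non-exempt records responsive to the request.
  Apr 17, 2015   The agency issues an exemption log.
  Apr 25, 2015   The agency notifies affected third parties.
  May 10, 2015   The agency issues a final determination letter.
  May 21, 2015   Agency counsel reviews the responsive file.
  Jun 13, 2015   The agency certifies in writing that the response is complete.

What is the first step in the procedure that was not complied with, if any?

Step 1 — counting 14 days from Mar 5, 2015 (when the request is received) gives a deadline of Mar 19, 2015; completed Mar 6, 2015, before the deadline.
Step 2 — must wait 20 days from Mar 6, 2015 (when the acknowledgement is issued), so not before Mar 26, 2015; done Mar 27, 2015, after the minimum wait.
Step 3 — must wait 13 days from Mar 27, 2015 (when the fee estimate is provided), so not before Apr 9, 2015; done Apr 11, 2015 — permitted.
Step 4 — must wait 15 days from Apr 11, 2015 (when the non-exempt records are produced), so not before Apr 26, 2015; done Apr 17, 2015 — 9 days too early.
That is the first point of non-compliance.

Step 4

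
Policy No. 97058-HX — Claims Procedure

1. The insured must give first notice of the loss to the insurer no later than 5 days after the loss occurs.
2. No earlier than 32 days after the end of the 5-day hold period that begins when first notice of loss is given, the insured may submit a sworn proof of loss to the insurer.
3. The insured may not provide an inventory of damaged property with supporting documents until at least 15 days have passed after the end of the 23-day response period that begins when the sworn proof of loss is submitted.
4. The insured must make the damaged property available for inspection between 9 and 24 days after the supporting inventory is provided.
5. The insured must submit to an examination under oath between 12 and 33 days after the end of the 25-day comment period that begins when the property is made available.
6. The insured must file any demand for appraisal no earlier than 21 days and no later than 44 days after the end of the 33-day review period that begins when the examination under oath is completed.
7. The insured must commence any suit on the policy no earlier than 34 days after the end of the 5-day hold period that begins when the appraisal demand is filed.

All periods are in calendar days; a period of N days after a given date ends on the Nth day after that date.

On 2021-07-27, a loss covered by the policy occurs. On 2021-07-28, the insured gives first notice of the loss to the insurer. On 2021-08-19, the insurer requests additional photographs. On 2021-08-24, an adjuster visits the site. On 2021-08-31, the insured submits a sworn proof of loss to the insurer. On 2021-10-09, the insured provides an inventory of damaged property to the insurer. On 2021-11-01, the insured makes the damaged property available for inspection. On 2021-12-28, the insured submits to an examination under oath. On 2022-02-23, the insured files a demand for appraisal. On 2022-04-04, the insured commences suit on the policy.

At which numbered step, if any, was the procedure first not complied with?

Step 2

Step 1 — counting 5 days from 2021-07-27 (when the loss occurs) gives a deadline of 2021-08-01; completed 2021-07-28, before the deadline.
Step 2 — must wait 32 days from 2021-08-02 (end of the 5-day hold period, which began when first notice of loss is given on 2021-07-28), so not before 2021-09-03; 2021-08-31 is 3 days before the earliest permitted date.
No need to go further; step 2 was not satisfied.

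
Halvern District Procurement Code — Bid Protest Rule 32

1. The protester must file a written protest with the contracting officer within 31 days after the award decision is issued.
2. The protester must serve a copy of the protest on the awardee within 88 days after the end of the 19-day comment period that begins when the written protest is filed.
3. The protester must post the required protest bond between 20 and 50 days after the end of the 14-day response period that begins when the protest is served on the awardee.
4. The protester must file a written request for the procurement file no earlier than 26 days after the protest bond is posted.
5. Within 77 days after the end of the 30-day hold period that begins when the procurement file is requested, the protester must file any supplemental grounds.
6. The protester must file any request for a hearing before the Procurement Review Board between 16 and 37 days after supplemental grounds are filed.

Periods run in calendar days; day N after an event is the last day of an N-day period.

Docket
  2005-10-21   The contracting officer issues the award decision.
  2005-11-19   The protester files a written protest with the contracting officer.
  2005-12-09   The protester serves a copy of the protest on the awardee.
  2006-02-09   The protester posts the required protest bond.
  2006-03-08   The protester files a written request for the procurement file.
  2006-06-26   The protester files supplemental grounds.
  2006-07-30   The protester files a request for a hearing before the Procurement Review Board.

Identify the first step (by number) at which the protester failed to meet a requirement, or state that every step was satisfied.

Step 5

Step 1 — counting 31 days from 2005-10-21 (when the award decision is issued) gives a deadline of 2005-11-21; 2005-11-19 is within that limit.
Step 2 — counting 88 days from 2005-12-08 (end of the 19-day comment period, which began when the written protest is filed on 2005-11-19) gives a deadline of 2006-03-06; 2005-12-09 is within that limit.
Step 3 — 20 and 50 days from 2005-12-23 (end of the 14-day response period, which began when the protest is served on the awardee on 2005-12-09) are 2006-01-12 and 2006-02-11 respectively; done 2006-02-09 — within the window.
Step 4 — must wait 26 days from 2006-02-09 (when the protest bond is posted), so not before 2006-03-07; done 2006-03-08 — permitted.
Step 5 — counting 77 days from 2006-04-07 (end of the 30-day hold period, which began when the procurement file is requested on 2006-03-08) gives a deadline of 2006-06-23; 2006-06-26 misses that deadline by 3 days.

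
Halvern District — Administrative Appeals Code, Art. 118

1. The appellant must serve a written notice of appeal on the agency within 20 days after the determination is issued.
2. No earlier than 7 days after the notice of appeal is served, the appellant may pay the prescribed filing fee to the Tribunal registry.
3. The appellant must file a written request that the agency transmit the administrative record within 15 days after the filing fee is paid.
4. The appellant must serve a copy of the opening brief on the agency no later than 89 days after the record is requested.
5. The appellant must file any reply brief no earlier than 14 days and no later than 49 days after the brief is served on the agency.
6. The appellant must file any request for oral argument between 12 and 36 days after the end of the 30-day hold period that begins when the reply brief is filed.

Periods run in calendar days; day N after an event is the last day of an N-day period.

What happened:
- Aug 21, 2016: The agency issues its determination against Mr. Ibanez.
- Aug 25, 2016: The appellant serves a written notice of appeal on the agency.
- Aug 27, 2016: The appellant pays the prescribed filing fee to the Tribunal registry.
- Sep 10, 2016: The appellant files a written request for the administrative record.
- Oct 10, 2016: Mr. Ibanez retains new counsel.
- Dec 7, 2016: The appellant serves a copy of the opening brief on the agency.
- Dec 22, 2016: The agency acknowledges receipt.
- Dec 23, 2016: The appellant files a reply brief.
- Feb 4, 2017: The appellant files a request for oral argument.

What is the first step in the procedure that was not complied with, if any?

Step 2

Step 1: 20 days after Aug 21, 2016 (when the determination is issued) is Sep 10, 2016; Aug 25, 2016 is within that limit.
Step 2: the earliest permitted date is 7 days after Aug 25, 2016 (when the notice of appeal is served), i.e. Sep 1, 2016; acted on Aug 27, 2016, 5 days prematurely.
That is the first point of non-compliance.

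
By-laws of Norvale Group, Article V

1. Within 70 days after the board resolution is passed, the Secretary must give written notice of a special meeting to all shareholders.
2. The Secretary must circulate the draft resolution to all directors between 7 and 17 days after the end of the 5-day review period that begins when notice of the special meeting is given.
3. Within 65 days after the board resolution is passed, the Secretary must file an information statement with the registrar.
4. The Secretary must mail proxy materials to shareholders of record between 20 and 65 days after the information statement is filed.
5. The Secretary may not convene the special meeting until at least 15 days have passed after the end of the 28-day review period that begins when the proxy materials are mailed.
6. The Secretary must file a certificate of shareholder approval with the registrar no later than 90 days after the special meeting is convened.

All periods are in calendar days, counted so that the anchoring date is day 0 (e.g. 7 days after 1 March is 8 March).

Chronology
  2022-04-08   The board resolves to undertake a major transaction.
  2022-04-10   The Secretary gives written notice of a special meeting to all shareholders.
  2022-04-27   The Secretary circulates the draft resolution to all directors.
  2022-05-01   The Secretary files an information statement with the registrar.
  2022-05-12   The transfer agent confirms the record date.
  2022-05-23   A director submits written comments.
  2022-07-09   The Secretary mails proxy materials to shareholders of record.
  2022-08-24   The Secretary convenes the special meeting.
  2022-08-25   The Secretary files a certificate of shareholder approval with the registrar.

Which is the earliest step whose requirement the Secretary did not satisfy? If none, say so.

Step 1: 70 days after 2022-04-08 (when the board resolution is passed) is 2022-06-17; done 2022-04-10 — timely.
Step 2: the window is 7–17 days after 2022-04-15 (end of the 5-day review period, which began when notice of the special meeting is given on 2022-04-10), so 2022-04-22 through 2022-05-02; done 2022-04-27 — within the window.
Step 3: 65 days after 2022-04-08 (when the board resolution is passed) is 2022-06-12; completed 2022-05-01, before the deadline.
Step 4: the window is 20–65 days after 2022-05-01 (when the information statement is filed), so 2022-05-21 through 2022-07-05; 2022-07-09 is 4 days past the end of the window.

Step 4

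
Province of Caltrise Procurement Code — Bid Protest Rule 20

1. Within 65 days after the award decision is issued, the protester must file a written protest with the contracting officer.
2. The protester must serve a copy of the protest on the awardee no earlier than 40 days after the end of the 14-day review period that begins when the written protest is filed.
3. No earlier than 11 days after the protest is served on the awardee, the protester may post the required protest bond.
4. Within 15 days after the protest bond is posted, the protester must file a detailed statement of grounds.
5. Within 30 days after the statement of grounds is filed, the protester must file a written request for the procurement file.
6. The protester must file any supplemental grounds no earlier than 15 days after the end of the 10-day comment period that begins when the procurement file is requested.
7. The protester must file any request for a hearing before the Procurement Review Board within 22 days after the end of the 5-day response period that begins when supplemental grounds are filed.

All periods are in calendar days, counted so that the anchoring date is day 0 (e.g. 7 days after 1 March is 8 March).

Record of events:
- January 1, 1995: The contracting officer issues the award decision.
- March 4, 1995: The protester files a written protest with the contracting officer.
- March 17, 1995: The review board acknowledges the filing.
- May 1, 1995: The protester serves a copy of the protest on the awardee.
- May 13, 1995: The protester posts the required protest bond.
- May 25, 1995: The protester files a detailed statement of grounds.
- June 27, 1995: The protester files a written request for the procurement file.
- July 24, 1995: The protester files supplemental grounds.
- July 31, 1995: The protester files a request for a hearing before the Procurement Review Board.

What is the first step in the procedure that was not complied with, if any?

Step 5

Step 1 — counting 65 days from January 1, 1995 (when the award decision is issued) gives a deadline of March 7, 1995; done March 4, 1995 — timely.
Step 2 — must wait 40 days from March 18, 1995 (end of the 14-day review period, which began when the written protest is filed on March 4, 1995), so not before April 27, 1995; done May 1, 1995, after the minimum wait.
Step 3 — must wait 11 days from May 1, 1995 (when the protest is served on the awardee), so not before May 12, 1995; May 13, 1995 is on or after that date.
Step 4 — counting 15 days from May 13, 1995 (when the protest bond is posted) gives a deadline of May 28, 1995; May 25, 1995 is within that limit.
Step 5 — counting 30 days from May 25, 1995 (when the statement of grounds is filed) gives a deadline of June 24, 1995; done June 27, 1995 — 3 days late.
The analysis stops there.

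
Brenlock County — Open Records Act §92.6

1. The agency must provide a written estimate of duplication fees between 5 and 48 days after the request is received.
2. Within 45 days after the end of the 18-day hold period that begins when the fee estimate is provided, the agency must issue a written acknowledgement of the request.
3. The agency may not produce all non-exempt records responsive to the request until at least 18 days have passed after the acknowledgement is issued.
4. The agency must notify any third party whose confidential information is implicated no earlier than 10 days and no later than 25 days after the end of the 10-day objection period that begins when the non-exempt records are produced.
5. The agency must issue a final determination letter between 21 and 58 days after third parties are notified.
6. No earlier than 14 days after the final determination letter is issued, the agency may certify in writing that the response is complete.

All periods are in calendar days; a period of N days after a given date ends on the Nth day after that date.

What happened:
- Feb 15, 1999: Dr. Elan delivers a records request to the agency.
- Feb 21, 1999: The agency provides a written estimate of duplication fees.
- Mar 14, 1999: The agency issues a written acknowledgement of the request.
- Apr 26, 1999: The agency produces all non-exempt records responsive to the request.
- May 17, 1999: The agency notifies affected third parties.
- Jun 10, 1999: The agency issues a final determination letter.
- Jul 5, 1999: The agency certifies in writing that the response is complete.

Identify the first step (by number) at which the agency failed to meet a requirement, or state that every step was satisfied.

Step 1 — 5 and 48 days from Feb 15, 1999 (when the request is received) are Feb 20, 1999 and Apr 4, 1999 respectively; done Feb 21, 1999, which is between those dates.
Step 2 — counting 45 days from Mar 11, 1999 (end of the 18-day hold period, which began when the fee estimate is provided on Feb 21, 1999) gives a deadline of Apr 25, 1999; done Mar 14, 1999 — timely.
Step 3 — must wait 18 days from Mar 14, 1999 (when the acknowledgement is issued), so not before Apr 1, 1999; done Apr 26, 1999, after the minimum wait.
Step 4 — 10 and 25 days from May 6, 1999 (end of the 10-day objection period, which began when the non-exempt records are produced on Apr 26, 1999) are May 16, 1999 and May 31, 1999 respectively; May 17, 1999 falls inside that range.
Step 5 — 21 and 58 days from May 17, 1999 (when third parties are notified) are Jun 7, 1999 and Jul 14, 1999 respectively; done Jun 10, 1999, which is between those dates.
Step 6 — must wait 14 days from Jun 10, 1999 (when the final determination letter is issued), so not before Jun 24, 1999; done Jul 5, 1999, after the minimum wait.

None — every step was satisfied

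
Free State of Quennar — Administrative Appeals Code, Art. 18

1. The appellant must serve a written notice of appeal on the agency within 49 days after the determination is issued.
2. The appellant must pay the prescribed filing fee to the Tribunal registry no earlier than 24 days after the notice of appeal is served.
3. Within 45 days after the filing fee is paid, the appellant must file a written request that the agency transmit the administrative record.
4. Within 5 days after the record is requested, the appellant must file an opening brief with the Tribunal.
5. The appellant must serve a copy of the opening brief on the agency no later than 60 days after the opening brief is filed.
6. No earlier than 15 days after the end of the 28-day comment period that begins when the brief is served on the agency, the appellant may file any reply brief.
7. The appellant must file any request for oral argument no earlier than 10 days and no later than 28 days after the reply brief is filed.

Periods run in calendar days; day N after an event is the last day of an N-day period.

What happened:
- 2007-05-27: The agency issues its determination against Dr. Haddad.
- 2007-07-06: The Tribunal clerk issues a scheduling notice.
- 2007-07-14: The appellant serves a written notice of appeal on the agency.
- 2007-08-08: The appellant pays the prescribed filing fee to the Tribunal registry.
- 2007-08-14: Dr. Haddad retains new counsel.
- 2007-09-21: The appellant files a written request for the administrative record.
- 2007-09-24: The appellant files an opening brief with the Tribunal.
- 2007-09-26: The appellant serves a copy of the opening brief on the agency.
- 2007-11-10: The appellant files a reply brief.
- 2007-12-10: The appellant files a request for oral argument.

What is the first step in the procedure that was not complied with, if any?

Step 7

Step 1: 49 days after 2007-05-27 (when the determination is issued) is 2007-07-15; 2007-07-14 is within that limit.
Step 2: the earliest permitted date is 24 days after 2007-07-14 (when the notice of appeal is served), i.e. 2007-08-07; done 2007-08-08 — permitted.
Step 3: 45 days after 2007-08-08 (when the filing fee is paid) is 2007-09-22; 2007-09-21 is within that limit.
Step 4: 5 days after 2007-09-21 (when the record is requested) is 2007-09-26; done 2007-09-24 — timely.
Step 5: 60 days after 2007-09-24 (when the opening brief is filed) is 2007-11-23; 2007-09-26 is within that limit.
Step 6: the earliest permitted date is 15 days after 2007-10-24 (end of the 28-day comment period, which began when the brief is served on the agency on 2007-09-26), i.e. 2007-11-08; 2007-11-10 is on or after that date.
Step 7: the window is 10–28 days after 2007-11-10 (when the reply brief is filed), so 2007-11-20 through 2007-12-08; 2007-12-10 is 2 days past the end of the window.
The analysis stops there.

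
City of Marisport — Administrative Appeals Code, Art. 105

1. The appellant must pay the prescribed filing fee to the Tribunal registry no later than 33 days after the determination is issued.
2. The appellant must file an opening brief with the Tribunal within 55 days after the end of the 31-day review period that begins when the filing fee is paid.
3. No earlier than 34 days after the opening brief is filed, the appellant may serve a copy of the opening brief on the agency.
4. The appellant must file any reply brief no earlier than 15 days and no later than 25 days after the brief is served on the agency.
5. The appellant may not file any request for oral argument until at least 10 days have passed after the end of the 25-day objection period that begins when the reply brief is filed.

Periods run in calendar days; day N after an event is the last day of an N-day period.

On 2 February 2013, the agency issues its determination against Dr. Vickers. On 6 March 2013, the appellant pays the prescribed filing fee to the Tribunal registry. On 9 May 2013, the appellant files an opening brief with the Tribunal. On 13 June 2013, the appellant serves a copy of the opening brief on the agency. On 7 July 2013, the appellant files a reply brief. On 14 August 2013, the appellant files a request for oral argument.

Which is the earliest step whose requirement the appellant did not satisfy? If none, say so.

(1) due by 2 February 2013 + 33 days = 7 March 2013; done 6 March 2013 — timely.
(2) due by 6 April 2013 + 55 days = 31 May 2013; 9 May 2013 is within that limit.
(3) permitted from 9 May 2013 + 34 days = 12 June 2013 onward; 13 June 2013 is on or after that date.
(4) the permitted window runs from 13 June 2013 + 15 = 28 June 2013 to 13 June 2013 + 25 = 8 July 2013; done 7 July 2013 — within the window.
(5) permitted from 1 August 2013 + 10 days = 11 August 2013 onward; 14 August 2013 is on or after that date.

None — every step was satisfied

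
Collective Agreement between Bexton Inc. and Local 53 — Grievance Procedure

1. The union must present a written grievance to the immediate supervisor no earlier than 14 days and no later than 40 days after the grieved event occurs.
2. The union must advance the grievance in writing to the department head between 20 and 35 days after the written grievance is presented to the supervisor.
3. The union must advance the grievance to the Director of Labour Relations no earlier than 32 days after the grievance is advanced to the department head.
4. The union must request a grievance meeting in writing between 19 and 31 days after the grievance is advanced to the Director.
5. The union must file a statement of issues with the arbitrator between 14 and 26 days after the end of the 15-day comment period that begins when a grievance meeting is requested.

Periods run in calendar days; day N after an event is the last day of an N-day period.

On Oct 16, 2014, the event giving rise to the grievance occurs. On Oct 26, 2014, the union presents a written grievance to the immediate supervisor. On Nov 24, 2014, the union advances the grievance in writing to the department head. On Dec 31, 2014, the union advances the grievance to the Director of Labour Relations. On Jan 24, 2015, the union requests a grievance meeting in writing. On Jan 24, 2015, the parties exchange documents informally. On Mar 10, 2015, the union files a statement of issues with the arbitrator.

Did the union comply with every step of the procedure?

No

Step 1 — 14 and 40 days from Oct 16, 2014 (when the grieved event occurs) are Oct 30, 2014 and Nov 25, 2014 respectively; done Oct 26, 2014 — 4 days before the window opened.
The procedure was therefore not followed at step 1.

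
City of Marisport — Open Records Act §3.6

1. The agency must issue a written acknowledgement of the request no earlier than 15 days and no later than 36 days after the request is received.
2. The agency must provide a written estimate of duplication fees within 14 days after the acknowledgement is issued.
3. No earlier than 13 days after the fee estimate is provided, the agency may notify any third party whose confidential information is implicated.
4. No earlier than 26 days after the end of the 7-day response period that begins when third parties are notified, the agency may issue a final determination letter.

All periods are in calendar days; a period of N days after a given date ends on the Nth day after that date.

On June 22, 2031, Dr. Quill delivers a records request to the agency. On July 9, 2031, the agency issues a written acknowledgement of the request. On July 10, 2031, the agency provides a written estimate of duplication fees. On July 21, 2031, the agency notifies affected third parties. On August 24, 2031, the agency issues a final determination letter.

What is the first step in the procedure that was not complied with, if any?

(1) the permitted window runs from June 22, 2031 + 15 = July 7, 2031 to June 22, 2031 + 36 = July 28, 2031; done July 9, 2031 — within the window.
(2) due by July 9, 2031 + 14 days = July 23, 2031; July 10, 2031 is within that limit.
(3) permitted from July 10, 2031 + 13 days = July 23, 2031 onward; acted on July 21, 2031, 2 days prematurely.

Step 3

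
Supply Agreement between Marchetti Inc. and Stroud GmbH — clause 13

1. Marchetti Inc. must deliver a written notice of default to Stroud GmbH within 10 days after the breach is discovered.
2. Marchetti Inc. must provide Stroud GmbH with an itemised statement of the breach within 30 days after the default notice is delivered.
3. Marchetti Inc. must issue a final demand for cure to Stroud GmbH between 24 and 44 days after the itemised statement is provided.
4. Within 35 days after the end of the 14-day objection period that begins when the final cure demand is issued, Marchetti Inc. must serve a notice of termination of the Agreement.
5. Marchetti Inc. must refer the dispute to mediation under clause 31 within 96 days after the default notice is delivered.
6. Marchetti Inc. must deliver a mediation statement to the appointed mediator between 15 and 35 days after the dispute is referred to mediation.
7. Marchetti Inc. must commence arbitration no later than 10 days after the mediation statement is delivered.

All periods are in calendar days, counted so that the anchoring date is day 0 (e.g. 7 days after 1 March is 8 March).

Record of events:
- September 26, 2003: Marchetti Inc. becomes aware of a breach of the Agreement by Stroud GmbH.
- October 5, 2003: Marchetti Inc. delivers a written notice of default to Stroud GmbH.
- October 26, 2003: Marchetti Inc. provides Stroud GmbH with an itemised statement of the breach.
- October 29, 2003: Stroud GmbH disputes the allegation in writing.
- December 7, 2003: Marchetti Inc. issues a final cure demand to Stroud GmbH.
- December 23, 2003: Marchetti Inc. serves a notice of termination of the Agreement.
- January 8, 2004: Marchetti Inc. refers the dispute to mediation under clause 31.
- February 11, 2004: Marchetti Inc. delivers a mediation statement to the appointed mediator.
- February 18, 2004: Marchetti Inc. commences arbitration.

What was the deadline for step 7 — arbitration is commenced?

February 21, 2004

Step 7 runs from February 11, 2004, when the mediation statement is delivered. 10 days after February 11, 2004 is February 21, 2004.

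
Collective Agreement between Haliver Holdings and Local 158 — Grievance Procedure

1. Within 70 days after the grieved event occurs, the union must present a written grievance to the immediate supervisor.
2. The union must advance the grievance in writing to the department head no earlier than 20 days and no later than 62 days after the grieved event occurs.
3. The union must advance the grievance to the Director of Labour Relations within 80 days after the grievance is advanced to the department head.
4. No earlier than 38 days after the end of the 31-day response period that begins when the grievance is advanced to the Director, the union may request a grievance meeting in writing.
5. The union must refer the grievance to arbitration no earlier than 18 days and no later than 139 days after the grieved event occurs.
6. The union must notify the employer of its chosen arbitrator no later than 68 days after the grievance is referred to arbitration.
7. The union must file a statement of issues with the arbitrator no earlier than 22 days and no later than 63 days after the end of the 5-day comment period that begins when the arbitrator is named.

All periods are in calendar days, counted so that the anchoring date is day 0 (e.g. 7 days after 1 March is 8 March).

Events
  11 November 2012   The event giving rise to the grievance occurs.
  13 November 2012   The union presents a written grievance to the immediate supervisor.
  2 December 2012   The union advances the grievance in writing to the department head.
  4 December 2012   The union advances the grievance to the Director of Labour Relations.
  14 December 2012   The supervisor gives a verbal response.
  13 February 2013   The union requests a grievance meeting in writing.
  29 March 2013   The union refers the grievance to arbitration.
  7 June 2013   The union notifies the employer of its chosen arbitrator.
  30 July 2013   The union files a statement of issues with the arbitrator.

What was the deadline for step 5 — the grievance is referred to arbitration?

Step 5 runs from 11 November 2012, when the grieved event occurs. The window is 18–139 days after 11 November 2012; it closes on 30 March 2013.

30 March 2013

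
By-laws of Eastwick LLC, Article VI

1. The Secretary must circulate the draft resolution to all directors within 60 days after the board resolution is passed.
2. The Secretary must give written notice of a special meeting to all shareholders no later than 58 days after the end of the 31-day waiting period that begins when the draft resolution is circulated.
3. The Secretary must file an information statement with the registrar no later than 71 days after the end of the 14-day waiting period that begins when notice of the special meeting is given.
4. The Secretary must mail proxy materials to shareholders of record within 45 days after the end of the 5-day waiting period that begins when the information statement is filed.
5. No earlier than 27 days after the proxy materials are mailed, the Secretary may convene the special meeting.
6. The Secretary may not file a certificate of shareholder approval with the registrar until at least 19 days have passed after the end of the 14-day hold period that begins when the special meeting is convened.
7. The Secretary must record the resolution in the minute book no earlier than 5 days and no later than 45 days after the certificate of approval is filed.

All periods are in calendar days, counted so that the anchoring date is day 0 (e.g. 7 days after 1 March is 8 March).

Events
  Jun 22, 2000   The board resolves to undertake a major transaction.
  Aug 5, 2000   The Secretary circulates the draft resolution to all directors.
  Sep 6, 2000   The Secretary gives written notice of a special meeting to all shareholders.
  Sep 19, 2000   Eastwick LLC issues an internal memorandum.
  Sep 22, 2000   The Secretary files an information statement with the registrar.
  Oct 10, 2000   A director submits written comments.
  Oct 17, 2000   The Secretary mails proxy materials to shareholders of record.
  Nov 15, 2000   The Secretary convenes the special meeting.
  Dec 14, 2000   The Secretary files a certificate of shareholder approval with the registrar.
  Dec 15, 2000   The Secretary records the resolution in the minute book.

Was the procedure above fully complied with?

No

(1) due by Jun 22, 2000 + 60 days = Aug 21, 2000; Aug 5, 2000 is within that limit.
(2) due by Sep 5, 2000 + 58 days = Nov 2, 2000; completed Sep 6, 2000, before the deadline.
(3) due by Sep 20, 2000 + 71 days = Nov 30, 2000; completed Sep 22, 2000, before the deadline.
(4) due by Sep 27, 2000 + 45 days = Nov 11, 2000; completed Oct 17, 2000, before the deadline.
(5) permitted from Oct 17, 2000 + 27 days = Nov 13, 2000 onward; Nov 15, 2000 is on or after that date.
(6) permitted from Nov 29, 2000 + 19 days = Dec 18, 2000 onward; done Dec 14, 2000 — 4 days too early.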